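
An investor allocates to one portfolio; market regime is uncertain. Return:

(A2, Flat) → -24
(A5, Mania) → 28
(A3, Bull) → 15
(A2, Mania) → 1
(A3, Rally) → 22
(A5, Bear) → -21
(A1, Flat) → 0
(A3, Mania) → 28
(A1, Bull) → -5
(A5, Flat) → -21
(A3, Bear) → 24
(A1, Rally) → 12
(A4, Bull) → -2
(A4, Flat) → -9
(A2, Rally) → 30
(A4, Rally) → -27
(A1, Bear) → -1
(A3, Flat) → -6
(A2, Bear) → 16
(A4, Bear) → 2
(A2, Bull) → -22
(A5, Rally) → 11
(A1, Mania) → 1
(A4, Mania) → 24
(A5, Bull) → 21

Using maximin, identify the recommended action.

Row minima: A1=-5, A2=-24, A3=-6, A4=-27, A5=-21
Best worst-case = -5 → A1.

A1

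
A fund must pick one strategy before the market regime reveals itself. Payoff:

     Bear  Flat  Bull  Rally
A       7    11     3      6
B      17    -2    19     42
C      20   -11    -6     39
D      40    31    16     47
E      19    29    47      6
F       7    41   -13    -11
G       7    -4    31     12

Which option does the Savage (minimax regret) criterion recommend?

D

Column bests: Bear=40, Flat=41, Bull=47, Rally=47.
A regrets: 33, 30, 44, 41 → max 44
B regrets: 23, 43, 28, 5 → max 43
C regrets: 20, 52, 53, 8 → max 53
D regrets: 0, 10, 31, 0 → max 31
E regrets: 21, 12, 0, 41 → max 41
F regrets: 33, 0, 60, 58 → max 60
G regrets: 33, 45, 16, 35 → max 45
Smallest max regret = 31 → D.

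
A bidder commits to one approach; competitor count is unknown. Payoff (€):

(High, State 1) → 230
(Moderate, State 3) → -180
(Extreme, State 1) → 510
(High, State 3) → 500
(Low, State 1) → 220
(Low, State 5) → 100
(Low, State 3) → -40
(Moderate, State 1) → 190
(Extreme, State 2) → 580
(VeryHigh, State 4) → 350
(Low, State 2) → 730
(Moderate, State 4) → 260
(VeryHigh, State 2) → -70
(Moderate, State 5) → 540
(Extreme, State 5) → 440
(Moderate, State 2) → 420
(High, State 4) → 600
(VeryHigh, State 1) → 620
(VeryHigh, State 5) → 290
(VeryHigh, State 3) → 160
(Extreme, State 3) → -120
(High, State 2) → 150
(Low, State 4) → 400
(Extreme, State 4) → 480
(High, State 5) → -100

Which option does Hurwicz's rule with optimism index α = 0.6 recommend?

Low

Low: 0.6·730 + 0.4·(-40) = 422
Moderate: 0.6·540 + 0.4·(-180) = 252
High: 0.6·600 + 0.4·(-100) = 320
VeryHigh: 0.6·620 + 0.4·(-70) = 344
Extreme: 0.6·580 + 0.4·(-120) = 300
Highest Hurwicz score = 422 → Low.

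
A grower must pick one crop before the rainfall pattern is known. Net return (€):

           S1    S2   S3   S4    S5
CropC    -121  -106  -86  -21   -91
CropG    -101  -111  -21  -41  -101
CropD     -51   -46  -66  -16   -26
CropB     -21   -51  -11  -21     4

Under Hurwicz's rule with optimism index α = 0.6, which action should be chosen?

CropB

CropC: 0.6·(-21) + 0.4·(-121) = -61
CropG: 0.6·(-21) + 0.4·(-111) = -57
CropD: 0.6·(-16) + 0.4·(-66) = -36
CropB: 0.6·4 + 0.4·(-51) = -18
Highest Hurwicz score = -18 → CropB.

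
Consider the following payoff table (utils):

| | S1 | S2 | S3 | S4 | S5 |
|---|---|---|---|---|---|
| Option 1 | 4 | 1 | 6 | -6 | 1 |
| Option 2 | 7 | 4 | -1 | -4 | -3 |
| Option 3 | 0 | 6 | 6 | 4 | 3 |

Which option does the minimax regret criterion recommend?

Option 3

Column bests: S1=7, S2=6, S3=6, S4=4, S5=3.
Option 1 regrets: 3, 5, 0, 10, 2 → max 10
Option 2 regrets: 0, 2, 7, 8, 6 → max 8
Option 3 regrets: 7, 0, 0, 0, 0 → max 7
Smallest max regret = 7 → Option 3.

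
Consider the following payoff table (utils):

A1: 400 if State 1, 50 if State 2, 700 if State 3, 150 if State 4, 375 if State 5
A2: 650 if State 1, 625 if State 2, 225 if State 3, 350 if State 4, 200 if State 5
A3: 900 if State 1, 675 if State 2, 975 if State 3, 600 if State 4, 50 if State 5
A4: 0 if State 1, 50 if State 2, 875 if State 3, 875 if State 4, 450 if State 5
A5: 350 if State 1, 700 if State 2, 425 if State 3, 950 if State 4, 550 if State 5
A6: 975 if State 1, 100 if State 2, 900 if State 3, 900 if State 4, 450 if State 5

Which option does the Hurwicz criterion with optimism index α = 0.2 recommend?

A1: 0.2·700 + 0.8·50 = 180
A2: 0.2·650 + 0.8·200 = 290
A3: 0.2·975 + 0.8·50 = 235
A4: 0.2·875 + 0.8·0 = 175
A5: 0.2·950 + 0.8·350 = 470
A6: 0.2·975 + 0.8·100 = 275
Highest Hurwicz score = 470 → A5.

A5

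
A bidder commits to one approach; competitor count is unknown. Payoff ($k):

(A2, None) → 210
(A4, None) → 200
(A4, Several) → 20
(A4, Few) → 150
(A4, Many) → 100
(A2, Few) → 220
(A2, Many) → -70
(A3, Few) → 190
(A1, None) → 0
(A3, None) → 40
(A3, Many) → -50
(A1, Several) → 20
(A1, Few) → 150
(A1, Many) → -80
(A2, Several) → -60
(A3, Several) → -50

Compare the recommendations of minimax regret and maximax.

minimax regret → A4; maximax → A2 (disagree)

Column bests: None=210, Few=220, Several=20, Many=100.
A1 regrets: 210, 70, 0, 180 → max 210
A2 regrets: 0, 0, 80, 170 → max 170
A3 regrets: 170, 30, 70, 150 → max 170
A4 regrets: 10, 70, 0, 0 → max 70
Smallest max regret = 70 → A4.
Row maxima: A1=150, A2=220, A3=190, A4=200
Best best-case = 220 → A2.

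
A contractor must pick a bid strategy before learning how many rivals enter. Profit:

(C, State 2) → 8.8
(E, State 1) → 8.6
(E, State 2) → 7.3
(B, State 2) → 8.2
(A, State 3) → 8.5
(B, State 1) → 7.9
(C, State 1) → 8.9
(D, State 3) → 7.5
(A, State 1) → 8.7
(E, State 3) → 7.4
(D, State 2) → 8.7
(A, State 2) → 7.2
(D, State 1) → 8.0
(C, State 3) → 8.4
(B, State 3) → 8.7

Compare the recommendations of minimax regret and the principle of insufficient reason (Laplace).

minimax regret → C; laplace → C (agree)

Column bests: State 1=8.9, State 2=8.8, State 3=8.7.
A regrets: 0.2, 1.6, 0.2 → max 1.6
B regrets: 1.0, 0.6, 0.0 → max 1.0
C regrets: 0.0, 0.0, 0.3 → max 0.3
D regrets: 0.9, 0.1, 1.2 → max 1.2
E regrets: 0.3, 1.5, 1.3 → max 1.5
Smallest max regret = 0.3 → C.
Row averages: A=122/15, B=124/15, C=8.7, D=121/15, E=233/30
Highest average = 8.7 → C.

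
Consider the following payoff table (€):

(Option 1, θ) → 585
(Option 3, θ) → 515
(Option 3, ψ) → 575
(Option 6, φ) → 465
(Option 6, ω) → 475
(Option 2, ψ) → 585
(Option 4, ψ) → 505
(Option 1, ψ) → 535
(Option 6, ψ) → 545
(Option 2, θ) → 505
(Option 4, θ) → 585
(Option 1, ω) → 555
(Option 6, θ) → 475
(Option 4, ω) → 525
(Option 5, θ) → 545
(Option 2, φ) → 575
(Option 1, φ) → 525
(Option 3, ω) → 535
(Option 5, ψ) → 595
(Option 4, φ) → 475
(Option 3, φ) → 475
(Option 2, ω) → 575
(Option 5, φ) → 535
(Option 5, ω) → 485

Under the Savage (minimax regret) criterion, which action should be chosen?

Option 1

Column bests: θ=585, φ=575, ψ=595, ω=575.
Option 1 regrets: 0, 50, 60, 20 → max 60
Option 2 regrets: 80, 0, 10, 0 → max 80
Option 3 regrets: 70, 100, 20, 40 → max 100
Option 4 regrets: 0, 100, 90, 50 → max 100
Option 5 regrets: 40, 40, 0, 90 → max 90
Option 6 regrets: 110, 110, 50, 100 → max 110
Smallest max regret = 60 → Option 1.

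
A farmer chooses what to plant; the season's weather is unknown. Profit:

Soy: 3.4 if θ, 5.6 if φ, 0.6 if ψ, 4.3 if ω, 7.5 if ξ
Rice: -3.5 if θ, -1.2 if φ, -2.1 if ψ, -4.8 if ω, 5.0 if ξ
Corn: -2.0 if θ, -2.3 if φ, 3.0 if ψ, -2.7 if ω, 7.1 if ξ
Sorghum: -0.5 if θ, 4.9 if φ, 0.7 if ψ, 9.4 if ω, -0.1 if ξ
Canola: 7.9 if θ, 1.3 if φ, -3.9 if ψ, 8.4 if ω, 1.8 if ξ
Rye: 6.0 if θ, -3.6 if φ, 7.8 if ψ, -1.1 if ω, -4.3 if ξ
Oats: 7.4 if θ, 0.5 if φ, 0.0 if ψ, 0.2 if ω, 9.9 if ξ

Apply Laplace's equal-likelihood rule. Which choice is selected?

Row averages: Soy=4.28, Rice=-1.32, Corn=0.62, Sorghum=2.88, Canola=3.1, Rye=0.96, Oats=3.6
Highest average = 4.28 → Soy.

Soy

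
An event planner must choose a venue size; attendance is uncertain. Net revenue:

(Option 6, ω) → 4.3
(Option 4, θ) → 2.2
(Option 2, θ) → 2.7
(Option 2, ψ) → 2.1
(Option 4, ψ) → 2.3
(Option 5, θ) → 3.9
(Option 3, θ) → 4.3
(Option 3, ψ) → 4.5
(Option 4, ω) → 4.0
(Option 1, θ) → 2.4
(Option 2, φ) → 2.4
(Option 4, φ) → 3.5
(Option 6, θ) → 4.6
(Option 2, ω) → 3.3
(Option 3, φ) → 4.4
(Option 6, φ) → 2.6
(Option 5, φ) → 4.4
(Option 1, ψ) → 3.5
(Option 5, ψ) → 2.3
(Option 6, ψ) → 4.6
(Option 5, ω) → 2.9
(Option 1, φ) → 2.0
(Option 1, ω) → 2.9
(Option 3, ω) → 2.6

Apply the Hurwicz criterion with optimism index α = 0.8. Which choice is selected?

Option 1: 0.8·3.5 + 0.2·2.0 = 3.2
Option 2: 0.8·3.3 + 0.2·2.1 = 3.06
Option 3: 0.8·4.5 + 0.2·2.6 = 4.12
Option 4: 0.8·4.0 + 0.2·2.2 = 3.64
Option 5: 0.8·4.4 + 0.2·2.3 = 3.98
Option 6: 0.8·4.6 + 0.2·2.6 = 4.2
Highest Hurwicz score = 4.2 → Option 6.

Option 6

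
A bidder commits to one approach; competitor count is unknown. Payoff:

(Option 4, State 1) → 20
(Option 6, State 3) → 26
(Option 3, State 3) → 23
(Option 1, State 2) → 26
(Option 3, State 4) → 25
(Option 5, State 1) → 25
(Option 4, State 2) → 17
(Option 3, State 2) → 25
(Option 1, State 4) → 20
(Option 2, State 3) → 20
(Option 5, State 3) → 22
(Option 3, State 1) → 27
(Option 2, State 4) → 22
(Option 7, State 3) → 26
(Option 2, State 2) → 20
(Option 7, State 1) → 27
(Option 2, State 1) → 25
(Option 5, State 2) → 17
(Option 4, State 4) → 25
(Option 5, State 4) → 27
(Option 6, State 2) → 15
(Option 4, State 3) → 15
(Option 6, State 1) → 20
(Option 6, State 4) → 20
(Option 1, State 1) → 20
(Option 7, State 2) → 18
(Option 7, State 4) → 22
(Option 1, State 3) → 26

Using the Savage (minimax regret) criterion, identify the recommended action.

Option 3

Column bests: State 1=27, State 2=26, State 3=26, State 4=27.
Option 1 regrets: 7, 0, 0, 7 → max 7
Option 2 regrets: 2, 6, 6, 5 → max 6
Option 3 regrets: 0, 1, 3, 2 → max 3
Option 4 regrets: 7, 9, 11, 2 → max 11
Option 5 regrets: 2, 9, 4, 0 → max 9
Option 6 regrets: 7, 11, 0, 7 → max 11
Option 7 regrets: 0, 8, 0, 5 → max 8
Smallest max regret = 3 → Option 3.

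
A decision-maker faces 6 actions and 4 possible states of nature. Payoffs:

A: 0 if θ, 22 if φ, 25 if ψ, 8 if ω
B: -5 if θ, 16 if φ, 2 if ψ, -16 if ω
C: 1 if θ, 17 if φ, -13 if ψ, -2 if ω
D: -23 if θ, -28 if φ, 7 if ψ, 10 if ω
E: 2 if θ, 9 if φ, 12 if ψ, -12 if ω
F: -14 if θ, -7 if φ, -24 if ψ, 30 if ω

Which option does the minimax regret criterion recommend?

A

Column bests: θ=2, φ=22, ψ=25, ω=30.
A regrets: 2, 0, 0, 22 → max 22
B regrets: 7, 6, 23, 46 → max 46
C regrets: 1, 5, 38, 32 → max 38
D regrets: 25, 50, 18, 20 → max 50
E regrets: 0, 13, 13, 42 → max 42
F regrets: 16, 29, 49, 0 → max 49
Smallest max regret = 22 → A.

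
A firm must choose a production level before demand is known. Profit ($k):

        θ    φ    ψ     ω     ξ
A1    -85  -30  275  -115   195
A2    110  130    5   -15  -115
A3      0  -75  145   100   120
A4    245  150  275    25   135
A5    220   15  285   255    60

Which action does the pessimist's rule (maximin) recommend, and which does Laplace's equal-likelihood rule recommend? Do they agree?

maximin → A4; laplace → A5 (disagree)

Row minima: A1=-115, A2=-115, A3=-75, A4=25, A5=15
Best worst-case = 25 → A4.
Row averages: A1=48, A2=23, A3=58, A4=166, A5=167
Highest average = 167 → A5.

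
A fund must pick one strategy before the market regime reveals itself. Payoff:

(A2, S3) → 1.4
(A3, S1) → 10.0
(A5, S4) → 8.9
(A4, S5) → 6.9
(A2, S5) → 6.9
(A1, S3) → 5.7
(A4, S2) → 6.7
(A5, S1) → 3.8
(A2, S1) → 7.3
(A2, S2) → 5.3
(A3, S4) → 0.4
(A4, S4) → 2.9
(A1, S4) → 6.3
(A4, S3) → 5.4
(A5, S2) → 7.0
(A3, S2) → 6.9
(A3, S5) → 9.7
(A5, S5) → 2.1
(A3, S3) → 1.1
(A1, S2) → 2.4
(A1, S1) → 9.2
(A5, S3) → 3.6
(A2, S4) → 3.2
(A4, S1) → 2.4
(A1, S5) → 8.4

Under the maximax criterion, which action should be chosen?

A3

Row maxima: A1=9.2, A2=7.3, A3=10.0, A4=6.9, A5=8.9
Best best-case = 10.0 → A3.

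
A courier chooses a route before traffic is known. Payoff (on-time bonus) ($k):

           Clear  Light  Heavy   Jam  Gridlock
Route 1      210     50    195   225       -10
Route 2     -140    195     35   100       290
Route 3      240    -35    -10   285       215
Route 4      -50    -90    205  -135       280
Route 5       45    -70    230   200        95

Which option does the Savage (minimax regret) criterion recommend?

Column bests: Clear=240, Light=195, Heavy=230, Jam=285, Gridlock=290.
Route 1 regrets: 30, 145, 35, 60, 300 → max 300
Route 2 regrets: 380, 0, 195, 185, 0 → max 380
Route 3 regrets: 0, 230, 240, 0, 75 → max 240
Route 4 regrets: 290, 285, 25, 420, 10 → max 420
Route 5 regrets: 195, 265, 0, 85, 195 → max 265
Smallest max regret = 240 → Route 3.

Route 3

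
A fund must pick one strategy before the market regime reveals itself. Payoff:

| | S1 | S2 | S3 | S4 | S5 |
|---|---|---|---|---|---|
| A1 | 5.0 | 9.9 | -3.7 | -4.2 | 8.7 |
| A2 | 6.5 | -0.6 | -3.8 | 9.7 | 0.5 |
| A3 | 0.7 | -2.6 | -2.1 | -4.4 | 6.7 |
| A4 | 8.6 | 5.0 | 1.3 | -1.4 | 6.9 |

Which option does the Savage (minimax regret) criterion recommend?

A2

Column bests: S1=8.6, S2=9.9, S3=1.3, S4=9.7, S5=8.7.
A1 regrets: 3.6, 0.0, 5.0, 13.9, 0.0 → max 13.9
A2 regrets: 2.1, 10.5, 5.1, 0.0, 8.2 → max 10.5
A3 regrets: 7.9, 12.5, 3.4, 14.1, 2.0 → max 14.1
A4 regrets: 0.0, 4.9, 0.0, 11.1, 1.8 → max 11.1
Smallest max regret = 10.5 → A2.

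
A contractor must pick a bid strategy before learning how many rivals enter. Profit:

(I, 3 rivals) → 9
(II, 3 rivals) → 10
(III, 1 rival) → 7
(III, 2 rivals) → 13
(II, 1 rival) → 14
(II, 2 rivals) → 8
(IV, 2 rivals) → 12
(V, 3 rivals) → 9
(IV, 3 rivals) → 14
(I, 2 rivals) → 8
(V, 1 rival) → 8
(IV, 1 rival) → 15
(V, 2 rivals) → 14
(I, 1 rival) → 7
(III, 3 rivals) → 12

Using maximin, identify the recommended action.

Row minima: I=7, II=8, III=7, IV=12, V=8
Best worst-case = 12 → IV.

IV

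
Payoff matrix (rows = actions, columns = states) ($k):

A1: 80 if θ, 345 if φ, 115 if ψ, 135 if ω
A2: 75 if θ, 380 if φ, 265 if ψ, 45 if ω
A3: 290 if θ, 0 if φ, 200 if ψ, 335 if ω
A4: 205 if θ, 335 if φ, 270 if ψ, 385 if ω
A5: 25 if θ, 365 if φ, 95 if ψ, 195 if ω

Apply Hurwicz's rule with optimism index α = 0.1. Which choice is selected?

A4

A1: 0.1·345 + 0.9·80 = 106.5
A2: 0.1·380 + 0.9·45 = 78.5
A3: 0.1·335 + 0.9·0 = 33.5
A4: 0.1·385 + 0.9·205 = 223
A5: 0.1·365 + 0.9·25 = 59
Highest Hurwicz score = 223 → A4.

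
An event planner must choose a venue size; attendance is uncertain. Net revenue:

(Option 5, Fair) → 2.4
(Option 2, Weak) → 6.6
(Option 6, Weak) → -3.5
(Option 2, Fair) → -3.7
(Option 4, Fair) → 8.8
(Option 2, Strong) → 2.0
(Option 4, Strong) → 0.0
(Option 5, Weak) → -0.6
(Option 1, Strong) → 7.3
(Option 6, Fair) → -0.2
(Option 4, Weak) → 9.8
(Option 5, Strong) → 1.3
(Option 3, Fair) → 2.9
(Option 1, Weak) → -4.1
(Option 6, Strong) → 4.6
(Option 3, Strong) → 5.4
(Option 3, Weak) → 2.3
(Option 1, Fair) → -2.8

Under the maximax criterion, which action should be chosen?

Row maxima: Option 1=7.3, Option 2=6.6, Option 3=5.4, Option 4=9.8, Option 5=2.4, Option 6=4.6
Best best-case = 9.8 → Option 4.

Option 4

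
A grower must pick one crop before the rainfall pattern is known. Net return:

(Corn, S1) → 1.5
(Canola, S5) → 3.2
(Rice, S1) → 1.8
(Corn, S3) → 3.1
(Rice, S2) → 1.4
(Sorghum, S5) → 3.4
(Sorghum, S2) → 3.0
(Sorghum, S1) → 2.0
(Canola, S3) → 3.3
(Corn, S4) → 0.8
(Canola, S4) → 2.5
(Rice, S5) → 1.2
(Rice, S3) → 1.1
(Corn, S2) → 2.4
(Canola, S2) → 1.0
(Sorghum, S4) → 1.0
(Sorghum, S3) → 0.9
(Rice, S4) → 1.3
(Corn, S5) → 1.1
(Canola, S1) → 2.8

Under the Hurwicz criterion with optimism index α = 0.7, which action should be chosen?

Corn: 0.7·3.1 + 0.3·0.8 = 2.41
Rice: 0.7·1.8 + 0.3·1.1 = 1.59
Sorghum: 0.7·3.4 + 0.3·0.9 = 2.65
Canola: 0.7·3.3 + 0.3·1.0 = 2.61
Highest Hurwicz score = 2.65 → Sorghum.

Sorghum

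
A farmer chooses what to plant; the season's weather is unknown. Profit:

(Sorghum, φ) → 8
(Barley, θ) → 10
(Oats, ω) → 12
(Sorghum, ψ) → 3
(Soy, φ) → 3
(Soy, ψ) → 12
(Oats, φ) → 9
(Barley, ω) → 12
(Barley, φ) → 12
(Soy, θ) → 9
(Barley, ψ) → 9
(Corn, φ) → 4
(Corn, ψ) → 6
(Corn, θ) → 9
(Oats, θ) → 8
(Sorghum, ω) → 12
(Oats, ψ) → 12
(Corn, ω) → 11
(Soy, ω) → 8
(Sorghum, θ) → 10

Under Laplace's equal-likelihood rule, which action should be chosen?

Barley

Row averages: Barley=10.75, Oats=10.25, Sorghum=8.25, Corn=7.5, Soy=8
Highest average = 10.75 → Barley.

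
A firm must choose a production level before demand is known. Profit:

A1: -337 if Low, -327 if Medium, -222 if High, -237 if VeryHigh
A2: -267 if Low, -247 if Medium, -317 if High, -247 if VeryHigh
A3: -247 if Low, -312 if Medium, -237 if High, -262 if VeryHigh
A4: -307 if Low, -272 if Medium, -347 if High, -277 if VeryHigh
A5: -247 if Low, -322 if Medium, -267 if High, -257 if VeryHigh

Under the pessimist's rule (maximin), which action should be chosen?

A3

Row minima: A1=-337, A2=-317, A3=-312, A4=-347, A5=-322
Best worst-case = -312 → A3.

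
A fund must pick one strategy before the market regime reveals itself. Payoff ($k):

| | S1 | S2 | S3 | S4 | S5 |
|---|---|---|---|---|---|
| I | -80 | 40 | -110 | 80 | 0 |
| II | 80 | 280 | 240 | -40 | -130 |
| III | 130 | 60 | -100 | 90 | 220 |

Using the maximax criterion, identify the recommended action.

Row maxima: I=80, II=280, III=220
Best best-case = 280 → II.

II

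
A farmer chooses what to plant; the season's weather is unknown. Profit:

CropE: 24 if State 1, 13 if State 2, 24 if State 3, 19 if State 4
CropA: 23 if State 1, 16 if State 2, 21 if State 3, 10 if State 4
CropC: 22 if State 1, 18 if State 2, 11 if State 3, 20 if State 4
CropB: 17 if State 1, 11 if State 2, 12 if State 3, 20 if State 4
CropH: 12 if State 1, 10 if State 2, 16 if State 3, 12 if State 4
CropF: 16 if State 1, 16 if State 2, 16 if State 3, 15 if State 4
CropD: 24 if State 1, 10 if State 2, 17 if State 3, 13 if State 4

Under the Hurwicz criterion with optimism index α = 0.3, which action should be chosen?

CropE: 0.3·24 + 0.7·13 = 16.3
CropA: 0.3·23 + 0.7·10 = 13.9
CropC: 0.3·22 + 0.7·11 = 14.3
CropB: 0.3·20 + 0.7·11 = 13.7
CropH: 0.3·16 + 0.7·10 = 11.8
CropF: 0.3·16 + 0.7·15 = 15.3
CropD: 0.3·24 + 0.7·10 = 14.2
Highest Hurwicz score = 16.3 → CropE.

CropE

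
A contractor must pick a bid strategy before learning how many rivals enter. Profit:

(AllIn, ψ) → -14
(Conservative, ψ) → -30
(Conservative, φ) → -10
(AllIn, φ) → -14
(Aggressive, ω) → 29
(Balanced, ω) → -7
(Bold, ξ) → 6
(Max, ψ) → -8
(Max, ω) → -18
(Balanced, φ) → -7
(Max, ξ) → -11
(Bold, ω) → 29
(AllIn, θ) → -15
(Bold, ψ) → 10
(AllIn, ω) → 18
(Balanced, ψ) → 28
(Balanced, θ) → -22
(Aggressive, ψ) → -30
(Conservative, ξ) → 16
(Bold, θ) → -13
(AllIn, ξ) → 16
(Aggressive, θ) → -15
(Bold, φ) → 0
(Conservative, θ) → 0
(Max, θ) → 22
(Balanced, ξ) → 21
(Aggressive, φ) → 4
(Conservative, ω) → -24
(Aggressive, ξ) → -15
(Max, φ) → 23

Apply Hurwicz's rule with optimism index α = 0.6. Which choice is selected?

Conservative: 0.6·16 + 0.4·(-30) = -2.4
Balanced: 0.6·28 + 0.4·(-22) = 8
Aggressive: 0.6·29 + 0.4·(-30) = 5.4
Bold: 0.6·29 + 0.4·(-13) = 12.2
AllIn: 0.6·18 + 0.4·(-15) = 4.8
Max: 0.6·23 + 0.4·(-18) = 6.6
Highest Hurwicz score = 12.2 → Bold.

Bold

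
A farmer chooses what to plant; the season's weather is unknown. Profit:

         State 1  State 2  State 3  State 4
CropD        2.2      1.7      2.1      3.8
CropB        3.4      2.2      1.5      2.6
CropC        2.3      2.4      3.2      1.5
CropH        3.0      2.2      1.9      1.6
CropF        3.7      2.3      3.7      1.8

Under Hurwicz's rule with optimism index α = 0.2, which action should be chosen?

CropF

CropD: 0.2·3.8 + 0.8·1.7 = 2.12
CropB: 0.2·3.4 + 0.8·1.5 = 1.88
CropC: 0.2·3.2 + 0.8·1.5 = 1.84
CropH: 0.2·3.0 + 0.8·1.6 = 1.88
CropF: 0.2·3.7 + 0.8·1.8 = 2.18
Highest Hurwicz score = 2.18 → CropF.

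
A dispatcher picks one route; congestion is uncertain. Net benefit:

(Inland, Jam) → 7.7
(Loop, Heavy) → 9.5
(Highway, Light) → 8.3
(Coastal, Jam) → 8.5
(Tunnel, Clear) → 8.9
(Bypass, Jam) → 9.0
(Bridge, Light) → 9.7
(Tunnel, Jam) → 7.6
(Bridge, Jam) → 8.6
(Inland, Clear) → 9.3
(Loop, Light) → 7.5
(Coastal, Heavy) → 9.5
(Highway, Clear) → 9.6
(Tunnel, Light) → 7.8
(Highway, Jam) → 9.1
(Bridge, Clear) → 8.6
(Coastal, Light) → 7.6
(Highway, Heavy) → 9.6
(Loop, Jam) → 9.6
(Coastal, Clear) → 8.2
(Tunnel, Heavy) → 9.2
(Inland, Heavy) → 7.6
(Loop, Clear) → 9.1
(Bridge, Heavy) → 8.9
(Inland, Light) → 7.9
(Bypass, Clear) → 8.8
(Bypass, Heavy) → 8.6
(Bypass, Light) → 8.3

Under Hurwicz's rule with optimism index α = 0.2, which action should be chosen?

Loop: 0.2·9.6 + 0.8·7.5 = 7.92
Bypass: 0.2·9.0 + 0.8·8.3 = 8.44
Highway: 0.2·9.6 + 0.8·8.3 = 8.56
Bridge: 0.2·9.7 + 0.8·8.6 = 8.82
Inland: 0.2·9.3 + 0.8·7.6 = 7.94
Tunnel: 0.2·9.2 + 0.8·7.6 = 7.92
Coastal: 0.2·9.5 + 0.8·7.6 = 7.98
Highest Hurwicz score = 8.82 → Bridge.

Bridge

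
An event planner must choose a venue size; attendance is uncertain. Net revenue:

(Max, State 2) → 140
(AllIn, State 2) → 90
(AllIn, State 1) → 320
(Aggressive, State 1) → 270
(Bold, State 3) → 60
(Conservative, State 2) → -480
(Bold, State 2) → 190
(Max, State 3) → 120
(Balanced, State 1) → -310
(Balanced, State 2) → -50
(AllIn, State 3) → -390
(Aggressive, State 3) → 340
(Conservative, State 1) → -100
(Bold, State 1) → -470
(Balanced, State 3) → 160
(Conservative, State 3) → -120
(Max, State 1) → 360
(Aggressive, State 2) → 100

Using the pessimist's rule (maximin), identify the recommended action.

Row minima: Conservative=-480, Balanced=-310, Aggressive=100, Bold=-470, AllIn=-390, Max=120
Best worst-case = 120 → Max.

Max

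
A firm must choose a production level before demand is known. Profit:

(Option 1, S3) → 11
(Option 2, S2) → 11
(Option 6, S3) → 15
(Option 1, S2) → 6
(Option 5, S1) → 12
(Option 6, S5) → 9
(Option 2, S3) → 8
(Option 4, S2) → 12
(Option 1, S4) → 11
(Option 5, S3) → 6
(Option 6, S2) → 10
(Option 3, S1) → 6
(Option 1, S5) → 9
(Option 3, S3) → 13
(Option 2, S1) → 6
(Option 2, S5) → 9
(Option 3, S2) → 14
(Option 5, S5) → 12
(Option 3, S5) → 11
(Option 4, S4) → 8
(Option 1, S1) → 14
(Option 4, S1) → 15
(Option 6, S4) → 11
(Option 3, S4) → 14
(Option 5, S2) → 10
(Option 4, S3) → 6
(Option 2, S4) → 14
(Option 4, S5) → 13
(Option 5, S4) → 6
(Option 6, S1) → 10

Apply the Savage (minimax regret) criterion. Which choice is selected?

Option 6

Column bests: S1=15, S2=14, S3=15, S4=14, S5=13.
Option 1 regrets: 1, 8, 4, 3, 4 → max 8
Option 2 regrets: 9, 3, 7, 0, 4 → max 9
Option 3 regrets: 9, 0, 2, 0, 2 → max 9
Option 4 regrets: 0, 2, 9, 6, 0 → max 9
Option 5 regrets: 3, 4, 9, 8, 1 → max 9
Option 6 regrets: 5, 4, 0, 3, 4 → max 5
Smallest max regret = 5 → Option 6.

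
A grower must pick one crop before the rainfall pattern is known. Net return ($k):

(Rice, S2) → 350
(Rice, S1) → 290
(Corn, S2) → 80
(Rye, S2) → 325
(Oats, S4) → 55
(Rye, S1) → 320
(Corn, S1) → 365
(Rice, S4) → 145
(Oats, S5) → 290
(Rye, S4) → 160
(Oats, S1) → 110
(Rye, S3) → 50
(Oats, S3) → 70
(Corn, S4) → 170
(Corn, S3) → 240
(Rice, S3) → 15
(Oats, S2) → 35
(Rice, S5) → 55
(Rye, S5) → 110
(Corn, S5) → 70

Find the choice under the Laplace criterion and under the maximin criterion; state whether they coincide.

Row averages: Rye=193, Corn=185, Oats=112, Rice=171
Highest average = 193 → Rye.
Row minima: Rye=50, Corn=70, Oats=35, Rice=15
Best worst-case = 70 → Corn.

laplace → Rye; maximin → Corn (disagree)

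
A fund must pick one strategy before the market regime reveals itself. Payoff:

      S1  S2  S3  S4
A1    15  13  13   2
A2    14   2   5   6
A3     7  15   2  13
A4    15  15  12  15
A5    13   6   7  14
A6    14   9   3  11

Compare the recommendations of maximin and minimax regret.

maximin → A4; minimax regret → A4 (agree)

Row minima: A1=2, A2=2, A3=2, A4=12, A5=6, A6=3
Best worst-case = 12 → A4.
Column bests: S1=15, S2=15, S3=13, S4=15.
A1 regrets: 0, 2, 0, 13 → max 13
A2 regrets: 1, 13, 8, 9 → max 13
A3 regrets: 8, 0, 11, 2 → max 11
A4 regrets: 0, 0, 1, 0 → max 1
A5 regrets: 2, 9, 6, 1 → max 9
A6 regrets: 1, 6, 10, 4 → max 10
Smallest max regret = 1 → A4.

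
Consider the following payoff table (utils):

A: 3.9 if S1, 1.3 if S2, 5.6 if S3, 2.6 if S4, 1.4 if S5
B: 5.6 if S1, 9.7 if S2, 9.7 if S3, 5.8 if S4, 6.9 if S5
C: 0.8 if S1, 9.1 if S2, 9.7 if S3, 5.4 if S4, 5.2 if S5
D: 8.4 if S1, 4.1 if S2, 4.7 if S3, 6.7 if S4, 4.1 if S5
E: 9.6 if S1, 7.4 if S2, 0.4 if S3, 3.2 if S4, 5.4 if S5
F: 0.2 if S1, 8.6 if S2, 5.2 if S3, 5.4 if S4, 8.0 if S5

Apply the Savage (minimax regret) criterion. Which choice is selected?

B

Column bests: S1=9.6, S2=9.7, S3=9.7, S4=6.7, S5=8.0.
A regrets: 5.7, 8.4, 4.1, 4.1, 6.6 → max 8.4
B regrets: 4.0, 0.0, 0.0, 0.9, 1.1 → max 4.0
C regrets: 8.8, 0.6, 0.0, 1.3, 2.8 → max 8.8
D regrets: 1.2, 5.6, 5.0, 0.0, 3.9 → max 5.6
E regrets: 0.0, 2.3, 9.3, 3.5, 2.6 → max 9.3
F regrets: 9.4, 1.1, 4.5, 1.3, 0.0 → max 9.4
Smallest max regret = 4.0 → B.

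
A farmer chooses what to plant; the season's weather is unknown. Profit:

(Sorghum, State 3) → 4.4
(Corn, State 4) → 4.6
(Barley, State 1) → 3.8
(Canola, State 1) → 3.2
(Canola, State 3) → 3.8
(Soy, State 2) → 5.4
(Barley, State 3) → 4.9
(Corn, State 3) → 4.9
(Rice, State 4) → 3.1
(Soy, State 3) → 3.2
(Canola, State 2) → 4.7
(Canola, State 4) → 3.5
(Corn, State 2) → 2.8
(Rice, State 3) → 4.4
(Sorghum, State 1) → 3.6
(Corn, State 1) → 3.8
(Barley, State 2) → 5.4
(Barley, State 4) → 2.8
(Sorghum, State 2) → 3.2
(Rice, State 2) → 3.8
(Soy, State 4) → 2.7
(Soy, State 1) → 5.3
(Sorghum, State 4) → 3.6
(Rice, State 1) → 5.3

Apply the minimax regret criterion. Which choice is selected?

Rice

Column bests: State 1=5.3, State 2=5.4, State 3=4.9, State 4=4.6.
Corn regrets: 1.5, 2.6, 0.0, 0.0 → max 2.6
Sorghum regrets: 1.7, 2.2, 0.5, 1.0 → max 2.2
Rice regrets: 0.0, 1.6, 0.5, 1.5 → max 1.6
Canola regrets: 2.1, 0.7, 1.1, 1.1 → max 2.1
Soy regrets: 0.0, 0.0, 1.7, 1.9 → max 1.9
Barley regrets: 1.5, 0.0, 0.0, 1.8 → max 1.8
Smallest max regret = 1.6 → Rice.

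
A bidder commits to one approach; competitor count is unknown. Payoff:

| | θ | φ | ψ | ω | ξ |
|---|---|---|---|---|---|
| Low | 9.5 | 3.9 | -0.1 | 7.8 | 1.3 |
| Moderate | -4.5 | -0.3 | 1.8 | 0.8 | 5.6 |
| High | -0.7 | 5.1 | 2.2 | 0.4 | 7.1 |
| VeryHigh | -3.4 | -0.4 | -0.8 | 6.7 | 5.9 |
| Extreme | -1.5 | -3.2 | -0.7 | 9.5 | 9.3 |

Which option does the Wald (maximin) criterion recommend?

Row minima: Low=-0.1, Moderate=-4.5, High=-0.7, VeryHigh=-3.4, Extreme=-3.2
Best worst-case = -0.1 → Low.

Low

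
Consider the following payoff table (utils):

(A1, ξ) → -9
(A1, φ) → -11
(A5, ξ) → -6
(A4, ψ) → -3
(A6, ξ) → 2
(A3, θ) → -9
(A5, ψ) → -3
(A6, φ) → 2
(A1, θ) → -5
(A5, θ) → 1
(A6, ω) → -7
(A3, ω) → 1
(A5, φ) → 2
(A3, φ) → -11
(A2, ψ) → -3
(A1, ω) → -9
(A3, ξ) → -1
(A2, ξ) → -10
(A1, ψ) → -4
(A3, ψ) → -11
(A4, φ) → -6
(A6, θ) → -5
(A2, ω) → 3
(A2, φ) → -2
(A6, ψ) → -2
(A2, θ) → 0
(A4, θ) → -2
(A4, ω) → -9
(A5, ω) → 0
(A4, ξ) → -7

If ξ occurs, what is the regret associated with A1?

Best payoff under ξ is 2.
Regret = 2 − (-9) = 11.

11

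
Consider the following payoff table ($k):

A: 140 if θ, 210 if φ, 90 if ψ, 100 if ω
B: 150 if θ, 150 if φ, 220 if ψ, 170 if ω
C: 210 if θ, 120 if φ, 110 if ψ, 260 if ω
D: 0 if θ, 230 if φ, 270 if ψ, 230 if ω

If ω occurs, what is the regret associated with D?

30

Best payoff under ω is 260.
Regret = 260 − 230 = 30.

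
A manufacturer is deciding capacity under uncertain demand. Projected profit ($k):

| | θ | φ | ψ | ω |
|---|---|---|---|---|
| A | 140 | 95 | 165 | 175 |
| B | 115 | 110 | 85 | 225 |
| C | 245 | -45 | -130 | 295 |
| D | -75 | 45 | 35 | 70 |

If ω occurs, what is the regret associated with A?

Best payoff under ω is 295.
Regret = 295 − 175 = 120.

120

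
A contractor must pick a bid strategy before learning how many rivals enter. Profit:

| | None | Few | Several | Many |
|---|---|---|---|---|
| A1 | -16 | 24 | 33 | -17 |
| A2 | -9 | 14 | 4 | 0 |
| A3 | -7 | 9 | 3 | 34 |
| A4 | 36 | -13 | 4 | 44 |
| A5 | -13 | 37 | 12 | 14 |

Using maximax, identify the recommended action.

A4

Row maxima: A1=33, A2=14, A3=34, A4=44, A5=37
Best best-case = 44 → A4.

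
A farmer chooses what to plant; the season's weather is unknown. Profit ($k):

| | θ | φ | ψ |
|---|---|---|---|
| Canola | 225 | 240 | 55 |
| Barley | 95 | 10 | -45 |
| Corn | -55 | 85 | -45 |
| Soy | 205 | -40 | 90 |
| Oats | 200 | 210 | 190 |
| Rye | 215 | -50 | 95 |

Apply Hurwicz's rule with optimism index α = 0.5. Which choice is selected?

Oats

Canola: 0.5·240 + 0.5·55 = 147.5
Barley: 0.5·95 + 0.5·(-45) = 25
Corn: 0.5·85 + 0.5·(-55) = 15
Soy: 0.5·205 + 0.5·(-40) = 82.5
Oats: 0.5·210 + 0.5·190 = 200
Rye: 0.5·215 + 0.5·(-50) = 82.5
Highest Hurwicz score = 200 → Oats.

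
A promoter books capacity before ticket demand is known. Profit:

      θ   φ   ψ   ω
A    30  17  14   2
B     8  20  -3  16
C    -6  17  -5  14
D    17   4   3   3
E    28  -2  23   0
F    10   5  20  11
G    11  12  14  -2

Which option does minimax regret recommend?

Column bests: θ=30, φ=20, ψ=23, ω=16.
A regrets: 0, 3, 9, 14 → max 14
B regrets: 22, 0, 26, 0 → max 26
C regrets: 36, 3, 28, 2 → max 36
D regrets: 13, 16, 20, 13 → max 20
E regrets: 2, 22, 0, 16 → max 22
F regrets: 20, 15, 3, 5 → max 20
G regrets: 19, 8, 9, 18 → max 19
Smallest max regret = 14 → A.

A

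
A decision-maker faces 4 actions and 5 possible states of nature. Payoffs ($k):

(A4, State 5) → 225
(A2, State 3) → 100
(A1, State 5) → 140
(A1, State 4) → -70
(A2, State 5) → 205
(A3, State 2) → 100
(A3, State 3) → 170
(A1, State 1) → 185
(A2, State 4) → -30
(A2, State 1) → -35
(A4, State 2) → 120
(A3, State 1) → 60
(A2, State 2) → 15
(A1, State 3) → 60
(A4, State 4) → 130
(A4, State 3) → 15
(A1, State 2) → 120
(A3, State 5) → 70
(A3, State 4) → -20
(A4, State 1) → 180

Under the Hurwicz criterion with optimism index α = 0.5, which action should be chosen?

A4

A1: 0.5·185 + 0.5·(-70) = 57.5
A2: 0.5·205 + 0.5·(-35) = 85
A3: 0.5·170 + 0.5·(-20) = 75
A4: 0.5·225 + 0.5·15 = 120
Highest Hurwicz score = 120 → A4.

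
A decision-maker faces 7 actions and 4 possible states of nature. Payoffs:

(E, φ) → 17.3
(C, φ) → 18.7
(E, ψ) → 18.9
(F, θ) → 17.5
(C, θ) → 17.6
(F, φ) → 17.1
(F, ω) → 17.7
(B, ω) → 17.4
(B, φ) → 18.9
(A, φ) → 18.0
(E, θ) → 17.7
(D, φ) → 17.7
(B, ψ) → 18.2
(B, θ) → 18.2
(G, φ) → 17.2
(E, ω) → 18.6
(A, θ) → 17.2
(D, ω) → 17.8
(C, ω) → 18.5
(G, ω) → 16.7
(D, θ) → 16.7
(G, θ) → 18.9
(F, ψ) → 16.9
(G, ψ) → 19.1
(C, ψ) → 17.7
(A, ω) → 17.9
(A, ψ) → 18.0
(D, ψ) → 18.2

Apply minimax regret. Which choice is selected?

Column bests: θ=18.9, φ=18.9, ψ=19.1, ω=18.6.
A regrets: 1.7, 0.9, 1.1, 0.7 → max 1.7
B regrets: 0.7, 0.0, 0.9, 1.2 → max 1.2
C regrets: 1.3, 0.2, 1.4, 0.1 → max 1.4
D regrets: 2.2, 1.2, 0.9, 0.8 → max 2.2
E regrets: 1.2, 1.6, 0.2, 0.0 → max 1.6
F regrets: 1.4, 1.8, 2.2, 0.9 → max 2.2
G regrets: 0.0, 1.7, 0.0, 1.9 → max 1.9
Smallest max regret = 1.2 → B.

B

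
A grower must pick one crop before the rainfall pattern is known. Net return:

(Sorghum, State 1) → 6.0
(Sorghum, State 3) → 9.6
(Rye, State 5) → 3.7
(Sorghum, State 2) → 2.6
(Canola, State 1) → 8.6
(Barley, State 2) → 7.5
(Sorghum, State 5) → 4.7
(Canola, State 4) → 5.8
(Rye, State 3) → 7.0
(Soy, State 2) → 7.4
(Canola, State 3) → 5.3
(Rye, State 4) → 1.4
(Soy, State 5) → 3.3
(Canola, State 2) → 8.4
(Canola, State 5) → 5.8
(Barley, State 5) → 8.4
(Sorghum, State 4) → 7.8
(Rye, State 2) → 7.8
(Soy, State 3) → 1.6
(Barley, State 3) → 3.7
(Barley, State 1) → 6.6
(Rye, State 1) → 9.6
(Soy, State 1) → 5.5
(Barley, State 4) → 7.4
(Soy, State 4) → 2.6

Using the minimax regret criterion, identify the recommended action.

Column bests: State 1=9.6, State 2=8.4, State 3=9.6, State 4=7.8, State 5=8.4.
Soy regrets: 4.1, 1.0, 8.0, 5.2, 5.1 → max 8.0
Sorghum regrets: 3.6, 5.8, 0.0, 0.0, 3.7 → max 5.8
Barley regrets: 3.0, 0.9, 5.9, 0.4, 0.0 → max 5.9
Rye regrets: 0.0, 0.6, 2.6, 6.4, 4.7 → max 6.4
Canola regrets: 1.0, 0.0, 4.3, 2.0, 2.6 → max 4.3
Smallest max regret = 4.3 → Canola.

Canola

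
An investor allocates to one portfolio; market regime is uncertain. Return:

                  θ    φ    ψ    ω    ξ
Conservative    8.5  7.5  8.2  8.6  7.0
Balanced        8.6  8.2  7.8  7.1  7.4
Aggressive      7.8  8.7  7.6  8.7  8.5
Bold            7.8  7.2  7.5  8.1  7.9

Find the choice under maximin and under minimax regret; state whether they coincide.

maximin → Aggressive; minimax regret → Aggressive (agree)

Row minima: Conservative=7.0, Balanced=7.1, Aggressive=7.6, Bold=7.2
Best worst-case = 7.6 → Aggressive.
Column bests: θ=8.6, φ=8.7, ψ=8.2, ω=8.7, ξ=8.5.
Conservative regrets: 0.1, 1.2, 0.0, 0.1, 1.5 → max 1.5
Balanced regrets: 0.0, 0.5, 0.4, 1.6, 1.1 → max 1.6
Aggressive regrets: 0.8, 0.0, 0.6, 0.0, 0.0 → max 0.8
Bold regrets: 0.8, 1.5, 0.7, 0.6, 0.6 → max 1.5
Smallest max regret = 0.8 → Aggressive.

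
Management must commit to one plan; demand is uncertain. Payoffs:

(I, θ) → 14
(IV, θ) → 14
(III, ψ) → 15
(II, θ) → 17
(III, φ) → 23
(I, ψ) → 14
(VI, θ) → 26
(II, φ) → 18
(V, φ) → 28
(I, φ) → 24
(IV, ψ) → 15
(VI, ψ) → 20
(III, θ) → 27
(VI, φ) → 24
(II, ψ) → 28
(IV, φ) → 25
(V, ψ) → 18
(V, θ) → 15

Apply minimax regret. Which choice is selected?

VI

Column bests: θ=27, φ=28, ψ=28.
I regrets: 13, 4, 14 → max 14
II regrets: 10, 10, 0 → max 10
III regrets: 0, 5, 13 → max 13
IV regrets: 13, 3, 13 → max 13
V regrets: 12, 0, 10 → max 12
VI regrets: 1, 4, 8 → max 8
Smallest max regret = 8 → VI.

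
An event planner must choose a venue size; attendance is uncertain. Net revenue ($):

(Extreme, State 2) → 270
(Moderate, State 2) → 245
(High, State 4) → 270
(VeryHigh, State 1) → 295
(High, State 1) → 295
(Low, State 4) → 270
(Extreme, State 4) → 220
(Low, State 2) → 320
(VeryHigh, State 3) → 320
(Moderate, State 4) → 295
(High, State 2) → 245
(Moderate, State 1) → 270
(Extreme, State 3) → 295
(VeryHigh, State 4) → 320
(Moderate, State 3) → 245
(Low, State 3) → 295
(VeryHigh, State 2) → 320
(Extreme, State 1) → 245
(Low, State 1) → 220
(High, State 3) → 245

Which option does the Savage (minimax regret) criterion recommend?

VeryHigh

Column bests: State 1=295, State 2=320, State 3=320, State 4=320.
Low regrets: 75, 0, 25, 50 → max 75
Moderate regrets: 25, 75, 75, 25 → max 75
High regrets: 0, 75, 75, 50 → max 75
VeryHigh regrets: 0, 0, 0, 0 → max 0
Extreme regrets: 50, 50, 25, 100 → max 100
Smallest max regret = 0 → VeryHigh.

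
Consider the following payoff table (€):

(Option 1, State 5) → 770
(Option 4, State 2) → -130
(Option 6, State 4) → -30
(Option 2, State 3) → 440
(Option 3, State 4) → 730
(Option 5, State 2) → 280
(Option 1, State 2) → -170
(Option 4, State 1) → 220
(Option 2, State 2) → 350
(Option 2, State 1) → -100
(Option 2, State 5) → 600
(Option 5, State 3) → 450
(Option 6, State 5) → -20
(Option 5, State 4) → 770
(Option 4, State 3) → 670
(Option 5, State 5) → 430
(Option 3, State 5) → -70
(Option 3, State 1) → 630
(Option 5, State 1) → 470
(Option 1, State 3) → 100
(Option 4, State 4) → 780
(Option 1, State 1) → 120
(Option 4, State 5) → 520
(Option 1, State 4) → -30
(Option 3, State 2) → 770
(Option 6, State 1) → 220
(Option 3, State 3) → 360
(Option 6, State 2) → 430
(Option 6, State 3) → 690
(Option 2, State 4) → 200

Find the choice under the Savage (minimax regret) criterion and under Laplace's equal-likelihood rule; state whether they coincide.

Column bests: State 1=630, State 2=770, State 3=690, State 4=780, State 5=770.
Option 1 regrets: 510, 940, 590, 810, 0 → max 940
Option 2 regrets: 730, 420, 250, 580, 170 → max 730
Option 3 regrets: 0, 0, 330, 50, 840 → max 840
Option 4 regrets: 410, 900, 20, 0, 250 → max 900
Option 5 regrets: 160, 490, 240, 10, 340 → max 490
Option 6 regrets: 410, 340, 0, 810, 790 → max 810
Smallest max regret = 490 → Option 5.
Row averages: Option 1=158, Option 2=298, Option 3=484, Option 4=412, Option 5=480, Option 6=258
Highest average = 484 → Option 3.

minimax regret → Option 5; laplace → Option 3 (disagree)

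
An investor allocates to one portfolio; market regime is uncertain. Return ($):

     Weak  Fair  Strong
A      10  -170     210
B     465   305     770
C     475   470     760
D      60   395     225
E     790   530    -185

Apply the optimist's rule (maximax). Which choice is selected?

Row maxima: A=210, B=770, C=760, D=395, E=790
Best best-case = 790 → E.

E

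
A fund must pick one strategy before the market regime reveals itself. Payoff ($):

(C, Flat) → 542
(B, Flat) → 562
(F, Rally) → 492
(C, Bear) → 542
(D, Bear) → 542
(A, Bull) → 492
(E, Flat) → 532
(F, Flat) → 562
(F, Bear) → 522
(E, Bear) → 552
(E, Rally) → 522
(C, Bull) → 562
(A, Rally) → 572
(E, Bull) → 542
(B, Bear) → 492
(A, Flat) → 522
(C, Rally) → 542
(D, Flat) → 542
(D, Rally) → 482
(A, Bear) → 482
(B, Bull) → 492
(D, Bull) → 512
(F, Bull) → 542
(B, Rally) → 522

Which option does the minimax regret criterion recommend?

Column bests: Bear=552, Flat=562, Bull=562, Rally=572.
A regrets: 70, 40, 70, 0 → max 70
B regrets: 60, 0, 70, 50 → max 70
C regrets: 10, 20, 0, 30 → max 30
D regrets: 10, 20, 50, 90 → max 90
E regrets: 0, 30, 20, 50 → max 50
F regrets: 30, 0, 20, 80 → max 80
Smallest max regret = 30 → C.

C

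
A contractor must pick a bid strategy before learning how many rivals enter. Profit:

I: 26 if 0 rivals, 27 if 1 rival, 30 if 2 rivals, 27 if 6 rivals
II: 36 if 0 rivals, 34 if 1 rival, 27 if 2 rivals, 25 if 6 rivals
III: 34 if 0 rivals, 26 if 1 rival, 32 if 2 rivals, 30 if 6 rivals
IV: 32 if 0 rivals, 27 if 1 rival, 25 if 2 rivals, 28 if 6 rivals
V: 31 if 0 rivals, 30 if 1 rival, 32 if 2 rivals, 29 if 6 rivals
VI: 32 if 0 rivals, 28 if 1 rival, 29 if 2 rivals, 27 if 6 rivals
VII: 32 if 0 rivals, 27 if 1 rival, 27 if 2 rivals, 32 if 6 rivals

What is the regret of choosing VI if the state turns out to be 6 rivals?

5

Best payoff under 6 rivals is 32.
Regret = 32 − 27 = 5.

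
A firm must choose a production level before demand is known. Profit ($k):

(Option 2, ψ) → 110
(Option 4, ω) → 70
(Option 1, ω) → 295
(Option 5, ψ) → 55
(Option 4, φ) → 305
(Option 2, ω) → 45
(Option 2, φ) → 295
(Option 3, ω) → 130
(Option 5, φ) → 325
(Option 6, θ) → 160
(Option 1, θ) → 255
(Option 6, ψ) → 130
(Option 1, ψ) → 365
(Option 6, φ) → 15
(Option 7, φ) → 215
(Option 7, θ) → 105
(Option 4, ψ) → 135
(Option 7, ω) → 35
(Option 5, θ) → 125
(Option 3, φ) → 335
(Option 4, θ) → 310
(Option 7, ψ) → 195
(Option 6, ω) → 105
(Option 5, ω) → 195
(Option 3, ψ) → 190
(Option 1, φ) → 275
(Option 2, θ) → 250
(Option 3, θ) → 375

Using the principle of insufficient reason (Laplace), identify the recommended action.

Row averages: Option 1=297.5, Option 2=175, Option 3=257.5, Option 4=205, Option 5=175, Option 6=102.5, Option 7=137.5
Highest average = 297.5 → Option 1.

Option 1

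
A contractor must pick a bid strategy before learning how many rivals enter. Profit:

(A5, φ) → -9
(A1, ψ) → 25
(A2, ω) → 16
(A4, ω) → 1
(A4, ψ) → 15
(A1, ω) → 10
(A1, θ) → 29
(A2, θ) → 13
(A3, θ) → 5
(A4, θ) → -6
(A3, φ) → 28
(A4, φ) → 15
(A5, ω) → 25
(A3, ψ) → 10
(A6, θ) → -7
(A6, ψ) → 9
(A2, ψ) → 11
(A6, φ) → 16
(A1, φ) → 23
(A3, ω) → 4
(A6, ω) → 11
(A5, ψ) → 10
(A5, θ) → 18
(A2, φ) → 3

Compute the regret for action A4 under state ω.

Best payoff under ω is 25.
Regret = 25 − 1 = 24.

24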